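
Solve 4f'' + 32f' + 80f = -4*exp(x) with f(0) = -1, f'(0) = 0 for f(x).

f = -exp(x)/29 - 111*exp(-4*x)*sin(2*x)/58 - 28*cos(2*x)*exp(-4*x)/29

Divide through by 4: f'' + 8f' + 20f = -exp(x).
Characteristic equation r² + 8r + 20 = 0 has discriminant (8)² - 4·(20) = -16 < 0, so r = -4 ± 2i.
Hence f_h = C1*cos(2*x)*exp(-4*x) + C2*exp(-4*x)*sin(2*x).
Try f_p = A*exp(x). Substituting into the equation and dividing by exp(x) gives A = -1/29, so f_p = -exp(x)/29.
General solution: f = -exp(x)/29 + C1*cos(2*x)*exp(-4*x) + C2*exp(-4*x)*sin(2*x).
Apply the initial conditions: f(0) = -1/29 + C1 = -1 and f'(0) = -1/29 - 4*C1 + 2*C2 = 0. Solving gives C1 = -28/29, C2 = -111/58.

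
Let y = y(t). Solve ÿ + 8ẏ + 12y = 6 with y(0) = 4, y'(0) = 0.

y = 1/2 - 7*exp(-6*t)/4 + 21*exp(-2*t)/4

Characteristic equation r² + 8r + 12 = 0 factors as (r + 6)(r + 2) = 0, so r = -6, -2.
Hence y_h = C1*exp(-6*t) + C2*exp(-2*t).
For the particular solution try y_p = A0. Substituting and matching coefficients of each power of t gives A0 = 1/2, so y_p = 1/2.
General solution: y = 1/2 + C1*exp(-6*t) + C2*exp(-2*t).
Apply the initial conditions: y(0) = 1/2 + C1 + C2 = 4 and y'(0) = -6*C1 - 2*C2 = 0. Solving gives C1 = -7/4, C2 = 21/4.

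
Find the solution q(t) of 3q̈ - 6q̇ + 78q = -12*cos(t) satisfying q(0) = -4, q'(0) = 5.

Divide through by 3: q'' - 2q' + 26q = -4*cos(t).
Characteristic equation r² - 2r + 26 = 0 has discriminant (-2)² - 4·(26) = -100 < 0, so r = 1 ± 5i.
Hence q_h = C1*cos(5*t)*exp(t) + C2*exp(t)*sin(5*t).
Try q_p = A*cos(t) + B*sin(t). Substituting and equating the coefficients of cos(t) and sin(t) gives A = -100/629, B = 8/629, so q_p = -100*cos(t)/629 + 8*sin(t)/629.
General solution: q = -100*cos(t)/629 + 8*sin(t)/629 + C1*cos(5*t)*exp(t) + C2*exp(t)*sin(5*t).
Apply the initial conditions: q(0) = -100/629 + C1 = -4 and q'(0) = 8/629 + C1 + 5*C2 = 5. Solving gives C1 = -2416/629, C2 = 5553/3145.

q = -100*cos(t)/629 + 8*sin(t)/629 - 2416*cos(5*t)*exp(t)/629 + 5553*exp(t)*sin(5*t)/3145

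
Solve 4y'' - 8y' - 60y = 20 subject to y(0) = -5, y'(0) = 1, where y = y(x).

Divide through by 4: y'' - 2y' - 15y = 5.
Characteristic equation r² - 2r - 15 = 0 factors as (r + 3)(r - 5) = 0, so r = -3, 5.
Hence y_h = C1*exp(-3*x) + C2*exp(5*x).
For the particular solution try y_p = A0. Substituting and matching coefficients of each power of x gives A0 = -1/3, so y_p = -1/3.
General solution: y = -1/3 + C1*exp(-3*x) + C2*exp(5*x).
Apply the initial conditions: y(0) = -1/3 + C1 + C2 = -5 and y'(0) = -3*C1 + 5*C2 = 1. Solving gives C1 = -73/24, C2 = -13/8.

y = -1/3 - 73*exp(-3*x)/24 - 13*exp(5*x)/8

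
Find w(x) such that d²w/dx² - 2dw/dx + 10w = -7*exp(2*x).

w = -7*exp(2*x)/10 + C1*cos(3*x)*exp(x) + C2*exp(x)*sin(3*x)

Characteristic equation r² - 2r + 10 = 0 has discriminant (-2)² - 4·(10) = -36 < 0, so r = 1 ± 3i.
Hence w_h = C1*cos(3*x)*exp(x) + C2*exp(x)*sin(3*x).
Try w_p = A*exp(2*x). Substituting into the equation and dividing by exp(2*x) gives A = -7/10, so w_p = -7*exp(2*x)/10.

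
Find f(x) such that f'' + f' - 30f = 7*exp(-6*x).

Characteristic equation r² + r - 30 = 0 factors as (r + 6)(r - 5) = 0, so r = -6, 5.
Hence f_h = C1*exp(-6*x) + C2*exp(5*x).
Since exp(-6*x) solves the homogeneous equation (r = -6 is a root of multiplicity 1), multiply the trial by x. Try f_p = A*x*exp(-6*x). Substituting into the equation and dividing by exp(-6*x) gives A = -7/11, so f_p = -7*x*exp(-6*x)/11.

f = C1*exp(-6*x) + C2*exp(5*x) - 7*x*exp(-6*x)/11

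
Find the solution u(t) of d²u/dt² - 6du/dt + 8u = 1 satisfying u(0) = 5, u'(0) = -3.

u = 1/8 - 51*exp(4*t)/8 + 45*exp(2*t)/4

Characteristic equation r² - 6r + 8 = 0 factors as (r - 4)(r - 2) = 0, so r = 4, 2.
Hence u_h = C1*exp(4*t) + C2*exp(2*t).
For the particular solution try u_p = A0. Substituting and matching coefficients of each power of t gives A0 = 1/8, so u_p = 1/8.
General solution: u = 1/8 + C1*exp(4*t) + C2*exp(2*t).
Apply the initial conditions: u(0) = 1/8 + C1 + C2 = 5 and u'(0) = 2*C2 + 4*C1 = -3. Solving gives C1 = -51/8, C2 = 45/4.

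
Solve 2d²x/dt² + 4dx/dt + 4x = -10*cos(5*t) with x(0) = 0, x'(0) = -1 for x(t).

x = -50*sin(5*t)/629 + 115*cos(5*t)/629 - 494*exp(-t)*sin(t)/629 - 115*cos(t)*exp(-t)/629

Divide through by 2: x'' + 2x' + 2x = -5*cos(5*t).
Characteristic equation r² + 2r + 2 = 0 has discriminant (2)² - 4·(2) = -4 < 0, so r = -1 ± i.
Hence x_h = C1*cos(t)*exp(-t) + C2*exp(-t)*sin(t).
Try x_p = A*cos(5*t) + B*sin(5*t). Substituting and equating the coefficients of cos(5t) and sin(5t) gives A = 115/629, B = -50/629, so x_p = -50*sin(5*t)/629 + 115*cos(5*t)/629.
General solution: x = -50*sin(5*t)/629 + 115*cos(5*t)/629 + C1*cos(t)*exp(-t) + C2*exp(-t)*sin(t).
Apply the initial conditions: x(0) = 115/629 + C1 = 0 and x'(0) = -250/629 + C2 - C1 = -1. Solving gives C1 = -115/629, C2 = -494/629.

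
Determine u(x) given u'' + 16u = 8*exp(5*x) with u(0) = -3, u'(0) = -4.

u = -131*cos(4*x)/41 - 51*sin(4*x)/41 + 8*exp(5*x)/41

Characteristic equation r² + 16 = 0 has discriminant (0)² - 4·(16) = -64 < 0, so r = ± 4i.
Hence u_h = C1*cos(4*x) + C2*sin(4*x).
Try u_p = A*exp(5*x). Substituting into the equation and dividing by exp(5*x) gives A = 8/41, so u_p = 8*exp(5*x)/41.
General solution: u = 8*exp(5*x)/41 + C1*cos(4*x) + C2*sin(4*x).
Apply the initial conditions: u(0) = 8/41 + C1 = -3 and u'(0) = 40/41 + 4*C2 = -4. Solving gives C1 = -131/41, C2 = -51/41.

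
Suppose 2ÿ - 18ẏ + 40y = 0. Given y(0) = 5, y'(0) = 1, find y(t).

y = -19*exp(5*t) + 24*exp(4*t)

Divide through by 2: y'' - 9y' + 20y = 0.
Characteristic equation r² - 9r + 20 = 0 factors as (r - 4)(r - 5) = 0, so r = 4, 5.
Hence y_h = C1*exp(4*t) + C2*exp(5*t).
Apply the initial conditions: y(0) = C1 + C2 = 5 and y'(0) = 4*C1 + 5*C2 = 1. Solving gives C1 = 24, C2 = -19.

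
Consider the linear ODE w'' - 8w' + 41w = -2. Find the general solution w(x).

Characteristic equation r² - 8r + 41 = 0 has discriminant (-8)² - 4·(41) = -100 < 0, so r = 4 ± 5i.
Hence w_h = C1*cos(5*x)*exp(4*x) + C2*exp(4*x)*sin(5*x).
For the particular solution try w_p = A0. Substituting and matching coefficients of each power of x gives A0 = -2/41, so w_p = -2/41.

w = -2/41 + C1*cos(5*x)*exp(4*x) + C2*exp(4*x)*sin(5*x)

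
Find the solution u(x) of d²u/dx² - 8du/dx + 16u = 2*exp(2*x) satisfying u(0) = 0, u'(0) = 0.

Characteristic equation r² - 8r + 16 = 0 has discriminant (-8)² - 4·(16) = 0, so r = 4 is a repeated root.
Hence u_h = (C1 + C2*x)*exp(4*x).
Try u_p = A*exp(2*x). Substituting into the equation and dividing by exp(2*x) gives A = 1/2, so u_p = exp(2*x)/2.
General solution: u = exp(2*x)/2 + C1*exp(4*x) + C2*x*exp(4*x).
Apply the initial conditions: u(0) = 1/2 + C1 = 0 and u'(0) = 1 + C2 + 4*C1 = 0. Solving gives C1 = -1/2, C2 = 1.

u = exp(2*x)/2 - exp(4*x)/2 + x*exp(4*x)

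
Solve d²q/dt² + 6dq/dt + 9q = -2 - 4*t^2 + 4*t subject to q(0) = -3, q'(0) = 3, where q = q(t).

Characteristic equation r² + 6r + 9 = 0 has discriminant (6)² - 4·(9) = 0, so r = -3 is a repeated root.
Hence q_h = (C1 + C2*t)*exp(-3*t).
For the particular solution try q_p = A0 + A1*t + A2*t^2. Substituting and matching coefficients of each power of t gives A0 = -22/27, A1 = 28/27, A2 = -4/9, so q_p = -22/27 - 4*t^2/9 + 28*t/27.
General solution: q = -22/27 - 4*t^2/9 + 28*t/27 + C1*exp(-3*t) + C2*t*exp(-3*t).
Apply the initial conditions: q(0) = -22/27 + C1 = -3 and q'(0) = 28/27 + C2 - 3*C1 = 3. Solving gives C1 = -59/27, C2 = -124/27.

q = -22/27 - 59*exp(-3*t)/27 - 4*t**2/9 + 28*t/27 - 124*t*exp(-3*t)/27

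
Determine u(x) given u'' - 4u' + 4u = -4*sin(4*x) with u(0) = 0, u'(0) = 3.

u = -4*cos(4*x)/25 + 3*sin(4*x)/25 + 4*exp(2*x)/25 + 11*x*exp(2*x)/5

Characteristic equation r² - 4r + 4 = 0 has discriminant (-4)² - 4·(4) = 0, so r = 2 is a repeated root.
Hence u_h = (C1 + C2*x)*exp(2*x).
Try u_p = A*cos(4*x) + B*sin(4*x). Substituting and equating the coefficients of cos(4x) and sin(4x) gives A = -4/25, B = 3/25, so u_p = -4*cos(4*x)/25 + 3*sin(4*x)/25.
General solution: u = -4*cos(4*x)/25 + 3*sin(4*x)/25 + C1*exp(2*x) + C2*x*exp(2*x).
Apply the initial conditions: u(0) = -4/25 + C1 = 0 and u'(0) = 12/25 + C2 + 2*C1 = 3. Solving gives C1 = 4/25, C2 = 11/5.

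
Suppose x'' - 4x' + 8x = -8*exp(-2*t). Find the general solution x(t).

x = -2*exp(-2*t)/5 + C1*cos(2*t)*exp(2*t) + C2*exp(2*t)*sin(2*t)

Characteristic equation r² - 4r + 8 = 0 has discriminant (-4)² - 4·(8) = -16 < 0, so r = 2 ± 2i.
Hence x_h = C1*cos(2*t)*exp(2*t) + C2*exp(2*t)*sin(2*t).
Try x_p = A*exp(-2*t). Substituting into the equation and dividing by exp(-2*t) gives A = -2/5, so x_p = -2*exp(-2*t)/5.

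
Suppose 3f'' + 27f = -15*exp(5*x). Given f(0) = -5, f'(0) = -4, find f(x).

f = -165*cos(3*x)/34 - 37*sin(3*x)/34 - 5*exp(5*x)/34

Divide through by 3: f'' + 9f = -5*exp(5*x).
Characteristic equation r² + 9 = 0 has discriminant (0)² - 4·(9) = -36 < 0, so r = ± 3i.
Hence f_h = C1*cos(3*x) + C2*sin(3*x).
Try f_p = A*exp(5*x). Substituting into the equation and dividing by exp(5*x) gives A = -5/34, so f_p = -5*exp(5*x)/34.
General solution: f = -5*exp(5*x)/34 + C1*cos(3*x) + C2*sin(3*x).
Apply the initial conditions: f(0) = -5/34 + C1 = -5 and f'(0) = -25/34 + 3*C2 = -4. Solving gives C1 = -165/34, C2 = -37/34.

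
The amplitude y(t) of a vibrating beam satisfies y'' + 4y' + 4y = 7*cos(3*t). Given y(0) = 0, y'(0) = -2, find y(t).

Characteristic equation r² + 4r + 4 = 0 has discriminant (4)² - 4·(4) = 0, so r = -2 is a repeated root.
Hence y_h = (C1 + C2*t)*exp(-2*t).
Try y_p = A*cos(3*t) + B*sin(3*t). Substituting and equating the coefficients of cos(3t) and sin(3t) gives A = -35/169, B = 84/169, so y_p = -35*cos(3*t)/169 + 84*sin(3*t)/169.
General solution: y = -35*cos(3*t)/169 + 84*sin(3*t)/169 + C1*exp(-2*t) + C2*t*exp(-2*t).
Apply the initial conditions: y(0) = -35/169 + C1 = 0 and y'(0) = 252/169 + C2 - 2*C1 = -2. Solving gives C1 = 35/169, C2 = -40/13.

y = -35*cos(3*t)/169 + 35*exp(-2*t)/169 + 84*sin(3*t)/169 - 40*t*exp(-2*t)/13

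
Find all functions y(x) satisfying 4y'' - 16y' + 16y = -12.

y = -3/4 + C1*exp(2*x) + C2*x*exp(2*x)

Divide through by 4: y'' - 4y' + 4y = -3.
Characteristic equation r² - 4r + 4 = 0 has discriminant (-4)² - 4·(4) = 0, so r = 2 is a repeated root.
Hence y_h = (C1 + C2*x)*exp(2*x).
For the particular solution try y_p = A0. Substituting and matching coefficients of each power of x gives A0 = -3/4, so y_p = -3/4.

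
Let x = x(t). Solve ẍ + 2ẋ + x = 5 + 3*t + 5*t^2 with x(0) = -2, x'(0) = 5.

x = 29 - 31*exp(-t) - 17*t + 5*t**2 - 9*t*exp(-t)

Characteristic equation r² + 2r + 1 = 0 has discriminant (2)² - 4·(1) = 0, so r = -1 is a repeated root.
Hence x_h = (C1 + C2*t)*exp(-t).
For the particular solution try x_p = A0 + A1*t + A2*t^2. Substituting and matching coefficients of each power of t gives A0 = 29, A1 = -17, A2 = 5, so x_p = 29 - 17*t + 5*t^2.
General solution: x = 29 - 17*t + 5*t^2 + C1*exp(-t) + C2*t*exp(-t).
Apply the initial conditions: x(0) = 29 + C1 = -2 and x'(0) = -17 + C2 - C1 = 5. Solving gives C1 = -31, C2 = -9.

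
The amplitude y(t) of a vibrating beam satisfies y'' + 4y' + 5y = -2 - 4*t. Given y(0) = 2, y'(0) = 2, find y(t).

y = 6/25 - 4*t/5 + 44*cos(t)*exp(-2*t)/25 + 158*exp(-2*t)*sin(t)/25

Characteristic equation r² + 4r + 5 = 0 has discriminant (4)² - 4·(5) = -4 < 0, so r = -2 ± i.
Hence y_h = C1*cos(t)*exp(-2*t) + C2*exp(-2*t)*sin(t).
For the particular solution try y_p = A0 + A1*t. Substituting and matching coefficients of each power of t gives A0 = 6/25, A1 = -4/5, so y_p = 6/25 - 4*t/5.
General solution: y = 6/25 - 4*t/5 + C1*cos(t)*exp(-2*t) + C2*exp(-2*t)*sin(t).
Apply the initial conditions: y(0) = 6/25 + C1 = 2 and y'(0) = -4/5 + C2 - 2*C1 = 2. Solving gives C1 = 44/25, C2 = 158/25.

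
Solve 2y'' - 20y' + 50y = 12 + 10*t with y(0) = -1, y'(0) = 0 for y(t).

y = 8/25 - 33*exp(5*t)/25 + t/5 + 32*t*exp(5*t)/5

Divide through by 2: y'' - 10y' + 25y = 6 + 5*t.
Characteristic equation r² - 10r + 25 = 0 has discriminant (-10)² - 4·(25) = 0, so r = 5 is a repeated root.
Hence y_h = (C1 + C2*t)*exp(5*t).
For the particular solution try y_p = A0 + A1*t. Substituting and matching coefficients of each power of t gives A0 = 8/25, A1 = 1/5, so y_p = 8/25 + t/5.
General solution: y = 8/25 + t/5 + C1*exp(5*t) + C2*t*exp(5*t).
Apply the initial conditions: y(0) = 8/25 + C1 = -1 and y'(0) = 1/5 + C2 + 5*C1 = 0. Solving gives C1 = -33/25, C2 = 32/5.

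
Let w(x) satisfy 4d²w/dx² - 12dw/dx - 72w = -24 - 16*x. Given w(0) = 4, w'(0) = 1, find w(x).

w = 8/27 + 2*x/9 + 107*exp(6*x)/81 + 193*exp(-3*x)/81

Divide through by 4: w'' - 3w' - 18w = -6 - 4*x.
Characteristic equation r² - 3r - 18 = 0 factors as (r + 3)(r - 6) = 0, so r = -3, 6.
Hence w_h = C1*exp(-3*x) + C2*exp(6*x).
For the particular solution try w_p = A0 + A1*x. Substituting and matching coefficients of each power of x gives A0 = 8/27, A1 = 2/9, so w_p = 8/27 + 2*x/9.
General solution: w = 8/27 + 2*x/9 + C1*exp(-3*x) + C2*exp(6*x).
Apply the initial conditions: w(0) = 8/27 + C1 + C2 = 4 and w'(0) = 2/9 - 3*C1 + 6*C2 = 1. Solving gives C1 = 193/81, C2 = 107/81.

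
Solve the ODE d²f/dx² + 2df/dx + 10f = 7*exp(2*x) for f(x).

Characteristic equation r² + 2r + 10 = 0 has discriminant (2)² - 4·(10) = -36 < 0, so r = -1 ± 3i.
Hence f_h = C1*cos(3*x)*exp(-x) + C2*exp(-x)*sin(3*x).
Try f_p = A*exp(2*x). Substituting into the equation and dividing by exp(2*x) gives A = 7/18, so f_p = 7*exp(2*x)/18.

f = 7*exp(2*x)/18 + C1*cos(3*x)*exp(-x) + C2*exp(-x)*sin(3*x)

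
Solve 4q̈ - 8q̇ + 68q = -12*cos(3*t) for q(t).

Divide through by 4: q'' - 2q' + 17q = -3*cos(3*t).
Characteristic equation r² - 2r + 17 = 0 has discriminant (-2)² - 4·(17) = -64 < 0, so r = 1 ± 4i.
Hence q_h = C1*cos(4*t)*exp(t) + C2*exp(t)*sin(4*t).
Try q_p = A*cos(3*t) + B*sin(3*t). Substituting and equating the coefficients of cos(3t) and sin(3t) gives A = -6/25, B = 9/50, so q_p = -6*cos(3*t)/25 + 9*sin(3*t)/50.

q = -6*cos(3*t)/25 + 9*sin(3*t)/50 + C1*cos(4*t)*exp(t) + C2*exp(t)*sin(4*t)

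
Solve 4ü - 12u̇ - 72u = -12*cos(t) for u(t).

Divide through by 4: u'' - 3u' - 18u = -3*cos(t).
Characteristic equation r² - 3r - 18 = 0 factors as (r - 6)(r + 3) = 0, so r = 6, -3.
Hence u_h = C1*exp(6*t) + C2*exp(-3*t).
Try u_p = A*cos(t) + B*sin(t). Substituting and equating the coefficients of cos(t) and sin(t) gives A = 57/370, B = 9/370, so u_p = 9*sin(t)/370 + 57*cos(t)/370.

u = 9*sin(t)/370 + 57*cos(t)/370 + C1*exp(6*t) + C2*exp(-3*t)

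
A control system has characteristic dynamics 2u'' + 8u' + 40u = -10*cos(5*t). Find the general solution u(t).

u = -4*sin(5*t)/17 + cos(5*t)/17 + C1*cos(4*t)*exp(-2*t) + C2*exp(-2*t)*sin(4*t)

Divide through by 2: u'' + 4u' + 20u = -5*cos(5*t).
Characteristic equation r² + 4r + 20 = 0 has discriminant (4)² - 4·(20) = -64 < 0, so r = -2 ± 4i.
Hence u_h = C1*cos(4*t)*exp(-2*t) + C2*exp(-2*t)*sin(4*t).
Try u_p = A*cos(5*t) + B*sin(5*t). Substituting and equating the coefficients of cos(5t) and sin(5t) gives A = 1/17, B = -4/17, so u_p = -4*sin(5*t)/17 + cos(5*t)/17.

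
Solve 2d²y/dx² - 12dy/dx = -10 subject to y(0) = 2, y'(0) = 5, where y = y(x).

y = 47/36 + 5*x/6 + 25*exp(6*x)/36

Divide through by 2: y'' - 6y' = -5.
Characteristic equation r² - 6r = 0 factors as (r - 6)r = 0, so r = 6, 0.
Hence y_h = C1*exp(6*x) + C2.
Since 1 solves the homogeneous equation (r = 0 is a root of multiplicity 1), multiply the trial by x. Try y_p = A*x. Substituting into the equation and dividing by 1 gives A = 5/6, so y_p = 5*x/6.
General solution: y = C2 + 5*x/6 + C1*exp(6*x).
Apply the initial conditions: y(0) = C1 + C2 = 2 and y'(0) = 5/6 + 6*C1 = 5. Solving gives C1 = 25/36, C2 = 47/36.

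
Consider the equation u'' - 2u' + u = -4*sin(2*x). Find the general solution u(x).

u = -16*cos(2*x)/25 + 12*sin(2*x)/25 + C1*exp(x) + C2*x*exp(x)

Characteristic equation r² - 2r + 1 = 0 has discriminant (-2)² - 4·(1) = 0, so r = 1 is a repeated root.
Hence u_h = (C1 + C2*x)*exp(x).
Try u_p = A*cos(2*x) + B*sin(2*x). Substituting and equating the coefficients of cos(2x) and sin(2x) gives A = -16/25, B = 12/25, so u_p = -16*cos(2*x)/25 + 12*sin(2*x)/25.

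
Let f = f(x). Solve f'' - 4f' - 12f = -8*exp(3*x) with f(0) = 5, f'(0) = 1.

Characteristic equation r² - 4r - 12 = 0 factors as (r - 6)(r + 2) = 0, so r = 6, -2.
Hence f_h = C1*exp(6*x) + C2*exp(-2*x).
Try f_p = A*exp(3*x). Substituting into the equation and dividing by exp(3*x) gives A = 8/15, so f_p = 8*exp(3*x)/15.
General solution: f = 8*exp(3*x)/15 + C1*exp(6*x) + C2*exp(-2*x).
Apply the initial conditions: f(0) = 8/15 + C1 + C2 = 5 and f'(0) = 8/5 - 2*C2 + 6*C1 = 1. Solving gives C1 = 25/24, C2 = 137/40.

f = 8*exp(3*x)/15 + 25*exp(6*x)/24 + 137*exp(-2*x)/40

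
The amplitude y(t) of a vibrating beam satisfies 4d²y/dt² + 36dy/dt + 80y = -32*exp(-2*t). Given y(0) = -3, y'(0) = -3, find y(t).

Divide through by 4: y'' + 9y' + 20y = -8*exp(-2*t).
Characteristic equation r² + 9r + 20 = 0 factors as (r + 5)(r + 4) = 0, so r = -5, -4.
Hence y_h = C1*exp(-5*t) + C2*exp(-4*t).
Try y_p = A*exp(-2*t). Substituting into the equation and dividing by exp(-2*t) gives A = -4/3, so y_p = -4*exp(-2*t)/3.
General solution: y = -4*exp(-2*t)/3 + C1*exp(-5*t) + C2*exp(-4*t).
Apply the initial conditions: y(0) = -4/3 + C1 + C2 = -3 and y'(0) = 8/3 - 5*C1 - 4*C2 = -3. Solving gives C1 = 37/3, C2 = -14.

y = -14*exp(-4*t) - 4*exp(-2*t)/3 + 37*exp(-5*t)/3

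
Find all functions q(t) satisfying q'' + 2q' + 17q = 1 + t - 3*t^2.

q = 333/4913 - 3*t**2/17 + 29*t/289 + C1*cos(4*t)*exp(-t) + C2*exp(-t)*sin(4*t)

Characteristic equation r² + 2r + 17 = 0 has discriminant (2)² - 4·(17) = -64 < 0, so r = -1 ± 4i.
Hence q_h = C1*cos(4*t)*exp(-t) + C2*exp(-t)*sin(4*t).
For the particular solution try q_p = A0 + A1*t + A2*t^2. Substituting and matching coefficients of each power of t gives A0 = 333/4913, A1 = 29/289, A2 = -3/17, so q_p = 333/4913 - 3*t^2/17 + 29*t/289.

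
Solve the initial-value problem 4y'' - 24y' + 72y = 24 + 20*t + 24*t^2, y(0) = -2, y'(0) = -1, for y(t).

Divide through by 4: y'' - 6y' + 18y = 6 + 5*t + 6*t^2.
Characteristic equation r² - 6r + 18 = 0 has discriminant (-6)² - 4·(18) = -36 < 0, so r = 3 ± 3i.
Hence y_h = C1*cos(3*t)*exp(3*t) + C2*exp(3*t)*sin(3*t).
For the particular solution try y_p = A0 + A1*t + A2*t^2. Substituting and matching coefficients of each power of t gives A0 = 25/54, A1 = 1/2, A2 = 1/3, so y_p = 25/54 + t/2 + t^2/3.
General solution: y = 25/54 + t/2 + t^2/3 + C1*cos(3*t)*exp(3*t) + C2*exp(3*t)*sin(3*t).
Apply the initial conditions: y(0) = 25/54 + C1 = -2 and y'(0) = 1/2 + 3*C1 + 3*C2 = -1. Solving gives C1 = -133/54, C2 = 53/27.

y = 25/54 + t/2 + t**2/3 - 133*cos(3*t)*exp(3*t)/54 + 53*exp(3*t)*sin(3*t)/27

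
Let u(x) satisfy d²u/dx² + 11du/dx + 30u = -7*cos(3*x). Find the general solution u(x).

Characteristic equation r² + 11r + 30 = 0 factors as (r + 6)(r + 5) = 0, so r = -6, -5.
Hence u_h = C1*exp(-6*x) + C2*exp(-5*x).
Try u_p = A*cos(3*x) + B*sin(3*x). Substituting and equating the coefficients of cos(3x) and sin(3x) gives A = -49/510, B = -77/510, so u_p = -77*sin(3*x)/510 - 49*cos(3*x)/510.

u = -77*sin(3*x)/510 - 49*cos(3*x)/510 + C1*exp(-6*x) + C2*exp(-5*x)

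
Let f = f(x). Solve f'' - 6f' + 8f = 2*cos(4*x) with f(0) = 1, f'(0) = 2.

Characteristic equation r² - 6r + 8 = 0 factors as (r - 2)(r - 4) = 0, so r = 2, 4.
Hence f_h = C1*exp(2*x) + C2*exp(4*x).
Try f_p = A*cos(4*x) + B*sin(4*x). Substituting and equating the coefficients of cos(4x) and sin(4x) gives A = -1/40, B = -3/40, so f_p = -3*sin(4*x)/40 - cos(4*x)/40.
General solution: f = -3*sin(4*x)/40 - cos(4*x)/40 + C1*exp(2*x) + C2*exp(4*x).
Apply the initial conditions: f(0) = -1/40 + C1 + C2 = 1 and f'(0) = -3/10 + 2*C1 + 4*C2 = 2. Solving gives C1 = 9/10, C2 = 1/8.

f = -3*sin(4*x)/40 - cos(4*x)/40 + exp(4*x)/8 + 9*exp(2*x)/10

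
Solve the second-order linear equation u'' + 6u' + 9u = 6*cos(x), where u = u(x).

Characteristic equation r² + 6r + 9 = 0 has discriminant (6)² - 4·(9) = 0, so r = -3 is a repeated root.
Hence u_h = (C1 + C2*x)*exp(-3*x).
Try u_p = A*cos(x) + B*sin(x). Substituting and equating the coefficients of cos(x) and sin(x) gives A = 12/25, B = 9/25, so u_p = 9*sin(x)/25 + 12*cos(x)/25.

u = 9*sin(x)/25 + 12*cos(x)/25 + C1*exp(-3*x) + C2*x*exp(-3*x)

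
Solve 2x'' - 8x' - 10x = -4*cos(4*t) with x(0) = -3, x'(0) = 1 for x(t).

x = -137*exp(-t)/51 - 46*exp(5*t)/123 + 32*sin(4*t)/697 + 42*cos(4*t)/697

Divide through by 2: x'' - 4x' - 5x = -2*cos(4*t).
Characteristic equation r² - 4r - 5 = 0 factors as (r - 5)(r + 1) = 0, so r = 5, -1.
Hence x_h = C1*exp(5*t) + C2*exp(-t).
Try x_p = A*cos(4*t) + B*sin(4*t). Substituting and equating the coefficients of cos(4t) and sin(4t) gives A = 42/697, B = 32/697, so x_p = 32*sin(4*t)/697 + 42*cos(4*t)/697.
General solution: x = 32*sin(4*t)/697 + 42*cos(4*t)/697 + C1*exp(5*t) + C2*exp(-t).
Apply the initial conditions: x(0) = 42/697 + C1 + C2 = -3 and x'(0) = 128/697 - C2 + 5*C1 = 1. Solving gives C1 = -46/123, C2 = -137/51.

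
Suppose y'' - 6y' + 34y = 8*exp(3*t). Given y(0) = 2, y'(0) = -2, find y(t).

y = 8*exp(3*t)/25 - 8*exp(3*t)*sin(5*t)/5 + 42*cos(5*t)*exp(3*t)/25

Characteristic equation r² - 6r + 34 = 0 has discriminant (-6)² - 4·(34) = -100 < 0, so r = 3 ± 5i.
Hence y_h = C1*cos(5*t)*exp(3*t) + C2*exp(3*t)*sin(5*t).
Try y_p = A*exp(3*t). Substituting into the equation and dividing by exp(3*t) gives A = 8/25, so y_p = 8*exp(3*t)/25.
General solution: y = 8*exp(3*t)/25 + C1*cos(5*t)*exp(3*t) + C2*exp(3*t)*sin(5*t).
Apply the initial conditions: y(0) = 8/25 + C1 = 2 and y'(0) = 24/25 + 3*C1 + 5*C2 = -2. Solving gives C1 = 42/25, C2 = -8/5.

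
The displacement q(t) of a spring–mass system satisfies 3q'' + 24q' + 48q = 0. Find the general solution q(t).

q = C1*exp(-4*t) + C2*t*exp(-4*t)

Divide through by 3: q'' + 8q' + 16q = 0.
Characteristic equation r² + 8r + 16 = 0 has discriminant (8)² - 4·(16) = 0, so r = -4 is a repeated root.
Hence q_h = (C1 + C2*t)*exp(-4*t).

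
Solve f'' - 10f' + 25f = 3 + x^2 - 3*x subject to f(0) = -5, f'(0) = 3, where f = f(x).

f = 51/625 - 3176*exp(5*x)/625 - 11*x/125 + x**2/25 + 3562*x*exp(5*x)/125

Characteristic equation r² - 10r + 25 = 0 has discriminant (-10)² - 4·(25) = 0, so r = 5 is a repeated root.
Hence f_h = (C1 + C2*x)*exp(5*x).
For the particular solution try f_p = A0 + A1*x + A2*x^2. Substituting and matching coefficients of each power of x gives A0 = 51/625, A1 = -11/125, A2 = 1/25, so f_p = 51/625 - 11*x/125 + x^2/25.
General solution: f = 51/625 - 11*x/125 + x^2/25 + C1*exp(5*x) + C2*x*exp(5*x).
Apply the initial conditions: f(0) = 51/625 + C1 = -5 and f'(0) = -11/125 + C2 + 5*C1 = 3. Solving gives C1 = -3176/625, C2 = 3562/125.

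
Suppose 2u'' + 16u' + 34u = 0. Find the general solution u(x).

Divide through by 2: u'' + 8u' + 17u = 0.
Characteristic equation r² + 8r + 17 = 0 has discriminant (8)² - 4·(17) = -4 < 0, so r = -4 ± i.
Hence u_h = C1*cos(x)*exp(-4*x) + C2*exp(-4*x)*sin(x).

u = C1*cos(x)*exp(-4*x) + C2*exp(-4*x)*sin(x)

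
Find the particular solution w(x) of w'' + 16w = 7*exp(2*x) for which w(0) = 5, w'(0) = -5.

Characteristic equation r² + 16 = 0 has discriminant (0)² - 4·(16) = -64 < 0, so r = ± 4i.
Hence w_h = C1*cos(4*x) + C2*sin(4*x).
Try w_p = A*exp(2*x). Substituting into the equation and dividing by exp(2*x) gives A = 7/20, so w_p = 7*exp(2*x)/20.
General solution: w = 7*exp(2*x)/20 + C1*cos(4*x) + C2*sin(4*x).
Apply the initial conditions: w(0) = 7/20 + C1 = 5 and w'(0) = 7/10 + 4*C2 = -5. Solving gives C1 = 93/20, C2 = -57/40.

w = -57*sin(4*x)/40 + 7*exp(2*x)/20 + 93*cos(4*x)/20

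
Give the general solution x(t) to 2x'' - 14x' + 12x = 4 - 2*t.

Divide through by 2: x'' - 7x' + 6x = 2 - t.
Characteristic equation r² - 7r + 6 = 0 factors as (r - 1)(r - 6) = 0, so r = 1, 6.
Hence x_h = C1*exp(t) + C2*exp(6*t).
For the particular solution try x_p = A0 + A1*t. Substituting and matching coefficients of each power of t gives A0 = 5/36, A1 = -1/6, so x_p = 5/36 - t/6.

x = 5/36 - t/6 + C1*exp(t) + C2*exp(6*t)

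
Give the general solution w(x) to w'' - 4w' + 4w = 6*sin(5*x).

Characteristic equation r² - 4r + 4 = 0 has discriminant (-4)² - 4·(4) = 0, so r = 2 is a repeated root.
Hence w_h = (C1 + C2*x)*exp(2*x).
Try w_p = A*cos(5*x) + B*sin(5*x). Substituting and equating the coefficients of cos(5x) and sin(5x) gives A = 120/841, B = -126/841, so w_p = -126*sin(5*x)/841 + 120*cos(5*x)/841.

w = -126*sin(5*x)/841 + 120*cos(5*x)/841 + C1*exp(2*x) + C2*x*exp(2*x)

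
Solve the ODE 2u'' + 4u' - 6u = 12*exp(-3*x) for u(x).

u = C1*exp(x) + C2*exp(-3*x) - 3*x*exp(-3*x)/2

Divide through by 2: u'' + 2u' - 3u = 6*exp(-3*x).
Characteristic equation r² + 2r - 3 = 0 factors as (r - 1)(r + 3) = 0, so r = 1, -3.
Hence u_h = C1*exp(x) + C2*exp(-3*x).
Since exp(-3*x) solves the homogeneous equation (r = -3 is a root of multiplicity 1), multiply the trial by x. Try u_p = A*x*exp(-3*x). Substituting into the equation and dividing by exp(-3*x) gives A = -3/2, so u_p = -3*x*exp(-3*x)/2.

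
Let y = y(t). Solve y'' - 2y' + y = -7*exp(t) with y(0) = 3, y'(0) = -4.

y = 3*exp(t) - 7*t*exp(t) - 7*t**2*exp(t)/2

Characteristic equation r² - 2r + 1 = 0 has discriminant (-2)² - 4·(1) = 0, so r = 1 is a repeated root.
Hence y_h = (C1 + C2*t)*exp(t).
Since exp(t) solves the homogeneous equation (r = 1 is a root of multiplicity 2), multiply the trial by t^2. Try y_p = A*t^2*exp(t). Substituting into the equation and dividing by exp(t) gives A = -7/2, so y_p = -7*t^2*exp(t)/2.
General solution: y = C1*exp(t) - 7*t^2*exp(t)/2 + C2*t*exp(t).
Apply the initial conditions: y(0) = C1 = 3 and y'(0) = C1 + C2 = -4. Solving gives C1 = 3, C2 = -7.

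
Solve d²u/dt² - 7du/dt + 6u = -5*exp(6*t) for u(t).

Characteristic equation r² - 7r + 6 = 0 factors as (r - 1)(r - 6) = 0, so r = 1, 6.
Hence u_h = C1*exp(t) + C2*exp(6*t).
Since exp(6*t) solves the homogeneous equation (r = 6 is a root of multiplicity 1), multiply the trial by t. Try u_p = A*t*exp(6*t). Substituting into the equation and dividing by exp(6*t) gives A = -1, so u_p = -t*exp(6*t).

u = C1*exp(t) + C2*exp(6*t) - t*exp(6*t)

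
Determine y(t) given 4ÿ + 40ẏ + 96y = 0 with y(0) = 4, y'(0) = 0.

Divide through by 4: y'' + 10y' + 24y = 0.
Characteristic equation r² + 10r + 24 = 0 factors as (r + 6)(r + 4) = 0, so r = -6, -4.
Hence y_h = C1*exp(-6*t) + C2*exp(-4*t).
Apply the initial conditions: y(0) = C1 + C2 = 4 and y'(0) = -6*C1 - 4*C2 = 0. Solving gives C1 = -8, C2 = 12.

y = -8*exp(-6*t) + 12*exp(-4*t)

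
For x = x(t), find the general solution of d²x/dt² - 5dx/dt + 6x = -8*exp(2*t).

Characteristic equation r² - 5r + 6 = 0 factors as (r - 3)(r - 2) = 0, so r = 3, 2.
Hence x_h = C1*exp(3*t) + C2*exp(2*t).
Since exp(2*t) solves the homogeneous equation (r = 2 is a root of multiplicity 1), multiply the trial by t. Try x_p = A*t*exp(2*t). Substituting into the equation and dividing by exp(2*t) gives A = 8, so x_p = 8*t*exp(2*t).

x = C1*exp(3*t) + C2*exp(2*t) + 8*t*exp(2*t)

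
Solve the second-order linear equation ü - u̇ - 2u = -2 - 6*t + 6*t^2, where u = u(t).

u = -5 - 3*t**2 + 6*t + C1*exp(2*t) + C2*exp(-t)

Characteristic equation r² - r - 2 = 0 factors as (r - 2)(r + 1) = 0, so r = 2, -1.
Hence u_h = C1*exp(2*t) + C2*exp(-t).
For the particular solution try u_p = A0 + A1*t + A2*t^2. Substituting and matching coefficients of each power of t gives A0 = -5, A1 = 6, A2 = -3, so u_p = -5 - 3*t^2 + 6*t.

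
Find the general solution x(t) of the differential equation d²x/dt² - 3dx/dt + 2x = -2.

Characteristic equation r² - 3r + 2 = 0 factors as (r - 2)(r - 1) = 0, so r = 2, 1.
Hence x_h = C1*exp(2*t) + C2*exp(t).
For the particular solution try x_p = A0. Substituting and matching coefficients of each power of t gives A0 = -1, so x_p = -1.

x = -1 + C1*exp(2*t) + C2*exp(t)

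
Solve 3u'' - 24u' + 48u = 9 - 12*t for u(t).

u = 1/16 - t/4 + C1*exp(4*t) + C2*t*exp(4*t)

Divide through by 3: u'' - 8u' + 16u = 3 - 4*t.
Characteristic equation r² - 8r + 16 = 0 has discriminant (-8)² - 4·(16) = 0, so r = 4 is a repeated root.
Hence u_h = (C1 + C2*t)*exp(4*t).
For the particular solution try u_p = A0 + A1*t. Substituting and matching coefficients of each power of t gives A0 = 1/16, A1 = -1/4, so u_p = 1/16 - t/4.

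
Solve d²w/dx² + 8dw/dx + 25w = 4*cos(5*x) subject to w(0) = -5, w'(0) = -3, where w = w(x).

Characteristic equation r² + 8r + 25 = 0 has discriminant (8)² - 4·(25) = -36 < 0, so r = -4 ± 3i.
Hence w_h = C1*cos(3*x)*exp(-4*x) + C2*exp(-4*x)*sin(3*x).
Try w_p = A*cos(5*x) + B*sin(5*x). Substituting and equating the coefficients of cos(5x) and sin(5x) gives A = 0, B = 1/10, so w_p = sin(5*x)/10.
General solution: w = sin(5*x)/10 + C1*cos(3*x)*exp(-4*x) + C2*exp(-4*x)*sin(3*x).
Apply the initial conditions: w(0) = C1 = -5 and w'(0) = 1/2 - 4*C1 + 3*C2 = -3. Solving gives C1 = -5, C2 = -47/6.

w = sin(5*x)/10 - 5*cos(3*x)*exp(-4*x) - 47*exp(-4*x)*sin(3*x)/6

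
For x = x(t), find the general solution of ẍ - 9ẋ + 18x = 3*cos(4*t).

x = -27*sin(4*t)/325 + 3*cos(4*t)/650 + C1*exp(3*t) + C2*exp(6*t)

Characteristic equation r² - 9r + 18 = 0 factors as (r - 3)(r - 6) = 0, so r = 3, 6.
Hence x_h = C1*exp(3*t) + C2*exp(6*t).
Try x_p = A*cos(4*t) + B*sin(4*t). Substituting and equating the coefficients of cos(4t) and sin(4t) gives A = 3/650, B = -27/325, so x_p = -27*sin(4*t)/325 + 3*cos(4*t)/650.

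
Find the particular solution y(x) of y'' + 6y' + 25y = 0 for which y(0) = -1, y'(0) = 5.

Characteristic equation r² + 6r + 25 = 0 has discriminant (6)² - 4·(25) = -64 < 0, so r = -3 ± 4i.
Hence y_h = C1*cos(4*x)*exp(-3*x) + C2*exp(-3*x)*sin(4*x).
Apply the initial conditions: y(0) = C1 = -1 and y'(0) = -3*C1 + 4*C2 = 5. Solving gives C1 = -1, C2 = 1/2.

y = exp(-3*x)*sin(4*x)/2 - cos(4*x)*exp(-3*x)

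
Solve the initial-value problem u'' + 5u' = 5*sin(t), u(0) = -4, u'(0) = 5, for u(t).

u = -2 - 27*exp(-5*t)/26 - 25*cos(t)/26 - 5*sin(t)/26

Characteristic equation r² + 5r = 0 factors as (r + 5)r = 0, so r = -5, 0.
Hence u_h = C1*exp(-5*t) + C2.
Try u_p = A*cos(t) + B*sin(t). Substituting and equating the coefficients of cos(t) and sin(t) gives A = -25/26, B = -5/26, so u_p = -25*cos(t)/26 - 5*sin(t)/26.
General solution: u = C2 - 25*cos(t)/26 - 5*sin(t)/26 + C1*exp(-5*t).
Apply the initial conditions: u(0) = -25/26 + C1 + C2 = -4 and u'(0) = -5/26 - 5*C1 = 5. Solving gives C1 = -27/26, C2 = -2.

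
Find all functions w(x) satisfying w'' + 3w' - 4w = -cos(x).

w = -3*sin(x)/34 + 5*cos(x)/34 + C1*exp(-4*x) + C2*exp(x)

Characteristic equation r² + 3r - 4 = 0 factors as (r + 4)(r - 1) = 0, so r = -4, 1.
Hence w_h = C1*exp(-4*x) + C2*exp(x).
Try w_p = A*cos(x) + B*sin(x). Substituting and equating the coefficients of cos(x) and sin(x) gives A = 5/34, B = -3/34, so w_p = -3*sin(x)/34 + 5*cos(x)/34.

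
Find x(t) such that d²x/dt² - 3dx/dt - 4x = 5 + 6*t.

x = -1/8 - 3*t/2 + C1*exp(4*t) + C2*exp(-t)

Characteristic equation r² - 3r - 4 = 0 factors as (r - 4)(r + 1) = 0, so r = 4, -1.
Hence x_h = C1*exp(4*t) + C2*exp(-t).
For the particular solution try x_p = A0 + A1*t. Substituting and matching coefficients of each power of t gives A0 = -1/8, A1 = -3/2, so x_p = -1/8 - 3*t/2.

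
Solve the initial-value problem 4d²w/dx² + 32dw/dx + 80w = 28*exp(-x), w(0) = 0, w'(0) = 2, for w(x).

w = 7*exp(-x)/13 - 7*cos(2*x)*exp(-4*x)/13 + 5*exp(-4*x)*sin(2*x)/26

Divide through by 4: w'' + 8w' + 20w = 7*exp(-x).
Characteristic equation r² + 8r + 20 = 0 has discriminant (8)² - 4·(20) = -16 < 0, so r = -4 ± 2i.
Hence w_h = C1*cos(2*x)*exp(-4*x) + C2*exp(-4*x)*sin(2*x).
Try w_p = A*exp(-x). Substituting into the equation and dividing by exp(-x) gives A = 7/13, so w_p = 7*exp(-x)/13.
General solution: w = 7*exp(-x)/13 + C1*cos(2*x)*exp(-4*x) + C2*exp(-4*x)*sin(2*x).
Apply the initial conditions: w(0) = 7/13 + C1 = 0 and w'(0) = -7/13 - 4*C1 + 2*C2 = 2. Solving gives C1 = -7/13, C2 = 5/26.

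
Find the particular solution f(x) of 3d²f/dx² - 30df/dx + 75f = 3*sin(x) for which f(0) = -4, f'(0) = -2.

Divide through by 3: f'' - 10f' + 25f = sin(x).
Characteristic equation r² - 10r + 25 = 0 has discriminant (-10)² - 4·(25) = 0, so r = 5 is a repeated root.
Hence f_h = (C1 + C2*x)*exp(5*x).
Try f_p = A*cos(x) + B*sin(x). Substituting and equating the coefficients of cos(x) and sin(x) gives A = 5/338, B = 6/169, so f_p = 5*cos(x)/338 + 6*sin(x)/169.
General solution: f = 5*cos(x)/338 + 6*sin(x)/169 + C1*exp(5*x) + C2*x*exp(5*x).
Apply the initial conditions: f(0) = 5/338 + C1 = -4 and f'(0) = 6/169 + C2 + 5*C1 = -2. Solving gives C1 = -1357/338, C2 = 469/26.

f = -1357*exp(5*x)/338 + 5*cos(x)/338 + 6*sin(x)/169 + 469*x*exp(5*x)/26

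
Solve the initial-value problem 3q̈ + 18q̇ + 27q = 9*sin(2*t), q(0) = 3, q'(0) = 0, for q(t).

q = -36*cos(2*t)/169 + 15*sin(2*t)/169 + 543*exp(-3*t)/169 + 123*t*exp(-3*t)/13

Divide through by 3: q'' + 6q' + 9q = 3*sin(2*t).
Characteristic equation r² + 6r + 9 = 0 has discriminant (6)² - 4·(9) = 0, so r = -3 is a repeated root.
Hence q_h = (C1 + C2*t)*exp(-3*t).
Try q_p = A*cos(2*t) + B*sin(2*t). Substituting and equating the coefficients of cos(2t) and sin(2t) gives A = -36/169, B = 15/169, so q_p = -36*cos(2*t)/169 + 15*sin(2*t)/169.
General solution: q = -36*cos(2*t)/169 + 15*sin(2*t)/169 + C1*exp(-3*t) + C2*t*exp(-3*t).
Apply the initial conditions: q(0) = -36/169 + C1 = 3 and q'(0) = 30/169 + C2 - 3*C1 = 0. Solving gives C1 = 543/169, C2 = 123/13.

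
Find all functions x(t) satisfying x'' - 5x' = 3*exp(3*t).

Characteristic equation r² - 5r = 0 factors as (r - 5)r = 0, so r = 5, 0.
Hence x_h = C1*exp(5*t) + C2.
Try x_p = A*exp(3*t). Substituting into the equation and dividing by exp(3*t) gives A = -1/2, so x_p = -exp(3*t)/2.

x = C2 - exp(3*t)/2 + C1*exp(5*t)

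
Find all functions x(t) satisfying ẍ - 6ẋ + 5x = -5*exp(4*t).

x = 5*exp(4*t)/3 + C1*exp(t) + C2*exp(5*t)

Characteristic equation r² - 6r + 5 = 0 factors as (r - 1)(r - 5) = 0, so r = 1, 5.
Hence x_h = C1*exp(t) + C2*exp(5*t).
Try x_p = A*exp(4*t). Substituting into the equation and dividing by exp(4*t) gives A = 5/3, so x_p = 5*exp(4*t)/3.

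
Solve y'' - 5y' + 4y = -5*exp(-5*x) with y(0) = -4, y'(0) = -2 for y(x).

y = -79*exp(x)/18 - 5*exp(-5*x)/54 + 13*exp(4*x)/27

Characteristic equation r² - 5r + 4 = 0 factors as (r - 1)(r - 4) = 0, so r = 1, 4.
Hence y_h = C1*exp(x) + C2*exp(4*x).
Try y_p = A*exp(-5*x). Substituting into the equation and dividing by exp(-5*x) gives A = -5/54, so y_p = -5*exp(-5*x)/54.
General solution: y = -5*exp(-5*x)/54 + C1*exp(x) + C2*exp(4*x).
Apply the initial conditions: y(0) = -5/54 + C1 + C2 = -4 and y'(0) = 25/54 + C1 + 4*C2 = -2. Solving gives C1 = -79/18, C2 = 13/27.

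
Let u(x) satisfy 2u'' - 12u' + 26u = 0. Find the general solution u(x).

u = C1*cos(2*x)*exp(3*x) + C2*exp(3*x)*sin(2*x)

Divide through by 2: u'' - 6u' + 13u = 0.
Characteristic equation r² - 6r + 13 = 0 has discriminant (-6)² - 4·(13) = -16 < 0, so r = 3 ± 2i.
Hence u_h = C1*cos(2*x)*exp(3*x) + C2*exp(3*x)*sin(2*x).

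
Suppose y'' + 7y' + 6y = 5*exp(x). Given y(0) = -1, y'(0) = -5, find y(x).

Characteristic equation r² + 7r + 6 = 0 factors as (r + 6)(r + 1) = 0, so r = -6, -1.
Hence y_h = C1*exp(-6*x) + C2*exp(-x).
Try y_p = A*exp(x). Substituting into the equation and dividing by exp(x) gives A = 5/14, so y_p = 5*exp(x)/14.
General solution: y = 5*exp(x)/14 + C1*exp(-6*x) + C2*exp(-x).
Apply the initial conditions: y(0) = 5/14 + C1 + C2 = -1 and y'(0) = 5/14 - C2 - 6*C1 = -5. Solving gives C1 = 47/35, C2 = -27/10.

y = -27*exp(-x)/10 + 5*exp(x)/14 + 47*exp(-6*x)/35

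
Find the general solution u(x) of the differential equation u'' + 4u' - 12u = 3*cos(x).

u = -39*cos(x)/185 + 12*sin(x)/185 + C1*exp(-6*x) + C2*exp(2*x)

Characteristic equation r² + 4r - 12 = 0 factors as (r + 6)(r - 2) = 0, so r = -6, 2.
Hence u_h = C1*exp(-6*x) + C2*exp(2*x).
Try u_p = A*cos(x) + B*sin(x). Substituting and equating the coefficients of cos(x) and sin(x) gives A = -39/185, B = 12/185, so u_p = -39*cos(x)/185 + 12*sin(x)/185.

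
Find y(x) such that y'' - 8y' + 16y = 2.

y = 1/8 + C1*exp(4*x) + C2*x*exp(4*x)

Characteristic equation r² - 8r + 16 = 0 has discriminant (-8)² - 4·(16) = 0, so r = 4 is a repeated root.
Hence y_h = (C1 + C2*x)*exp(4*x).
For the particular solution try y_p = A0. Substituting and matching coefficients of each power of x gives A0 = 1/8, so y_p = 1/8.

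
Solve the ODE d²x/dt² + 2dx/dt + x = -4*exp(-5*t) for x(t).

x = -exp(-5*t)/4 + C1*exp(-t) + C2*t*exp(-t)

Characteristic equation r² + 2r + 1 = 0 has discriminant (2)² - 4·(1) = 0, so r = -1 is a repeated root.
Hence x_h = (C1 + C2*t)*exp(-t).
Try x_p = A*exp(-5*t). Substituting into the equation and dividing by exp(-5*t) gives A = -1/4, so x_p = -exp(-5*t)/4.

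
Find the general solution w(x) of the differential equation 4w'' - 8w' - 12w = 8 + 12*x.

w = -x + C1*exp(3*x) + C2*exp(-x)

Divide through by 4: w'' - 2w' - 3w = 2 + 3*x.
Characteristic equation r² - 2r - 3 = 0 factors as (r - 3)(r + 1) = 0, so r = 3, -1.
Hence w_h = C1*exp(3*x) + C2*exp(-x).
For the particular solution try w_p = A0 + A1*x. Substituting and matching coefficients of each power of x gives A0 = 0, A1 = -1, so w_p = -x.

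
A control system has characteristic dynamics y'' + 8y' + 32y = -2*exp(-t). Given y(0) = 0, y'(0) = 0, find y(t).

y = -2*exp(-t)/25 + 2*cos(4*t)*exp(-4*t)/25 + 3*exp(-4*t)*sin(4*t)/50

Characteristic equation r² + 8r + 32 = 0 has discriminant (8)² - 4·(32) = -64 < 0, so r = -4 ± 4i.
Hence y_h = C1*cos(4*t)*exp(-4*t) + C2*exp(-4*t)*sin(4*t).
Try y_p = A*exp(-t). Substituting into the equation and dividing by exp(-t) gives A = -2/25, so y_p = -2*exp(-t)/25.
General solution: y = -2*exp(-t)/25 + C1*cos(4*t)*exp(-4*t) + C2*exp(-4*t)*sin(4*t).
Apply the initial conditions: y(0) = -2/25 + C1 = 0 and y'(0) = 2/25 - 4*C1 + 4*C2 = 0. Solving gives C1 = 2/25, C2 = 3/50.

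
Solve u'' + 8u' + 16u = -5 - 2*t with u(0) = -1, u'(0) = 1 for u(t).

Characteristic equation r² + 8r + 16 = 0 has discriminant (8)² - 4·(16) = 0, so r = -4 is a repeated root.
Hence u_h = (C1 + C2*t)*exp(-4*t).
For the particular solution try u_p = A0 + A1*t. Substituting and matching coefficients of each power of t gives A0 = -1/4, A1 = -1/8, so u_p = -1/4 - t/8.
General solution: u = -1/4 - t/8 + C1*exp(-4*t) + C2*t*exp(-4*t).
Apply the initial conditions: u(0) = -1/4 + C1 = -1 and u'(0) = -1/8 + C2 - 4*C1 = 1. Solving gives C1 = -3/4, C2 = -15/8.

u = -1/4 - 3*exp(-4*t)/4 - t/8 - 15*t*exp(-4*t)/8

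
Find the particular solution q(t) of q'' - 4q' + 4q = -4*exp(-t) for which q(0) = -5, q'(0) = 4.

q = -41*exp(2*t)/9 - 4*exp(-t)/9 + 38*t*exp(2*t)/3

Characteristic equation r² - 4r + 4 = 0 has discriminant (-4)² - 4·(4) = 0, so r = 2 is a repeated root.
Hence q_h = (C1 + C2*t)*exp(2*t).
Try q_p = A*exp(-t). Substituting into the equation and dividing by exp(-t) gives A = -4/9, so q_p = -4*exp(-t)/9.
General solution: q = -4*exp(-t)/9 + C1*exp(2*t) + C2*t*exp(2*t).
Apply the initial conditions: q(0) = -4/9 + C1 = -5 and q'(0) = 4/9 + C2 + 2*C1 = 4. Solving gives C1 = -41/9, C2 = 38/3.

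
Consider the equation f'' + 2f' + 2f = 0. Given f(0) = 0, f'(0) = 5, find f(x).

f = 5*exp(-x)*sin(x)

Characteristic equation r² + 2r + 2 = 0 has discriminant (2)² - 4·(2) = -4 < 0, so r = -1 ± i.
Hence f_h = C1*cos(x)*exp(-x) + C2*exp(-x)*sin(x).
Apply the initial conditions: f(0) = C1 = 0 and f'(0) = C2 - C1 = 5. Solving gives C1 = 0, C2 = 5.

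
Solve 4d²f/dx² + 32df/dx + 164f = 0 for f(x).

f = C1*cos(5*x)*exp(-4*x) + C2*exp(-4*x)*sin(5*x)

Divide through by 4: f'' + 8f' + 41f = 0.
Characteristic equation r² + 8r + 41 = 0 has discriminant (8)² - 4·(41) = -100 < 0, so r = -4 ± 5i.
Hence f_h = C1*cos(5*x)*exp(-4*x) + C2*exp(-4*x)*sin(5*x).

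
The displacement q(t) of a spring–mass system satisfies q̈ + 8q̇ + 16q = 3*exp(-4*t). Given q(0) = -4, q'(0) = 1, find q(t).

Characteristic equation r² + 8r + 16 = 0 has discriminant (8)² - 4·(16) = 0, so r = -4 is a repeated root.
Hence q_h = (C1 + C2*t)*exp(-4*t).
Since exp(-4*t) solves the homogeneous equation (r = -4 is a root of multiplicity 2), multiply the trial by t^2. Try q_p = A*t^2*exp(-4*t). Substituting into the equation and dividing by exp(-4*t) gives A = 3/2, so q_p = 3*t^2*exp(-4*t)/2.
General solution: q = C1*exp(-4*t) + 3*t^2*exp(-4*t)/2 + C2*t*exp(-4*t).
Apply the initial conditions: q(0) = C1 = -4 and q'(0) = C2 - 4*C1 = 1. Solving gives C1 = -4, C2 = -15.

q = -4*exp(-4*t) - 15*t*exp(-4*t) + 3*t**2*exp(-4*t)/2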